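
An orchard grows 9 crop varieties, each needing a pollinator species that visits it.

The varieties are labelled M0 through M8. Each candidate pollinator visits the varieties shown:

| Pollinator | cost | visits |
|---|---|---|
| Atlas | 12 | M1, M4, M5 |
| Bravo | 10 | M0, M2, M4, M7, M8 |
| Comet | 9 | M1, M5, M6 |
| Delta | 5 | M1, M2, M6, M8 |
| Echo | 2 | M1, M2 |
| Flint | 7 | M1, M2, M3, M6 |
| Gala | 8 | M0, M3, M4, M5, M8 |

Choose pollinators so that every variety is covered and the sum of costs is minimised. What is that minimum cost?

Bravo, Delta, Gala together cover every variety (Bravo ∪ Delta ∪ Gala = {M0, M1, M2, M3, M4, M5, M6, M7, M8}); total cost 10 + 5 + 8 = 23.
The greedy pick Echo, Gala, Delta, Bravo costs 25; no covering selection beats 23.

23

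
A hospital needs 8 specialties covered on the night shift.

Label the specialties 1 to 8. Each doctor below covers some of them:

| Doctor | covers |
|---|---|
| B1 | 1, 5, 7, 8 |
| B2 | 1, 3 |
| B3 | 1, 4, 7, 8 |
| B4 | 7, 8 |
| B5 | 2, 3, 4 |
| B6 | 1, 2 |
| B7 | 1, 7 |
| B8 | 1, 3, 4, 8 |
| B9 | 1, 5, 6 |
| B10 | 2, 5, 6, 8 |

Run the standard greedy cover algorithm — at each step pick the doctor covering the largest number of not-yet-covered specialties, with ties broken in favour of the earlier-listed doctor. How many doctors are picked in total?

Greedy: pick B1 (covers 4 new) → pick B5 (covers 3 new) → pick B9 (covers 1 new). Total picks: 3.

3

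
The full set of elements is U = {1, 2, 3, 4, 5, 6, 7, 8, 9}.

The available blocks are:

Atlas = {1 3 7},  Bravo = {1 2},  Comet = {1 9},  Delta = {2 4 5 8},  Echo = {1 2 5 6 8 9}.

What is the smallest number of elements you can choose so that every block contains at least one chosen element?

Take H = {1, 2}. Each listed block contains at least one of these, so H is a hitting set of size 2.
The blocks Comet, Delta are pairwise disjoint, so any hitting set needs a separate element for each — at least 2. Hence 2 is optimal.

2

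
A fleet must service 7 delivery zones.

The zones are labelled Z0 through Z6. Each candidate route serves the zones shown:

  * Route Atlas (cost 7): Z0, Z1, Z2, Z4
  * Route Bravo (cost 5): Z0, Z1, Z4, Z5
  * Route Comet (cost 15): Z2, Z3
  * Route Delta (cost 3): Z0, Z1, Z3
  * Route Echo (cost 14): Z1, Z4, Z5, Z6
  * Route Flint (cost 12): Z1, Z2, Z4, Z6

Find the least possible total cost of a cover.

Bravo, Delta, Flint together cover every zone (Bravo ∪ Delta ∪ Flint = {Z0, Z1, Z2, Z3, Z4, Z5, Z6}); total cost 5 + 3 + 12 = 20.
No covering selection has total cost below 20.

20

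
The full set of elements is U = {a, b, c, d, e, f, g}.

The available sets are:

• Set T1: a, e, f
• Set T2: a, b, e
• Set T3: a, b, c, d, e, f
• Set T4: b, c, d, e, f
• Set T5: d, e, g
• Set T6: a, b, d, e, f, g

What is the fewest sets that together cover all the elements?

T3 and T5 together: T3 ∪ T5 = {a, b, c, d, e, f, g} — every element is covered.
No single set has all 7 elements (the largest, T3, has 6), so 2 is optimal.

2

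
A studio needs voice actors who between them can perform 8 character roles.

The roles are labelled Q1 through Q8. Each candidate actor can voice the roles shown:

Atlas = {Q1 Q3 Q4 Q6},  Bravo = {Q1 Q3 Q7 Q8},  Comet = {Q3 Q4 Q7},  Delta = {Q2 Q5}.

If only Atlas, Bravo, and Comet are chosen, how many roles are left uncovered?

2

Union of Atlas, Bravo, Comet = {Q1, Q3, Q4, Q6, Q7, Q8}.
Not covered: Q2, Q5 — 2 roles.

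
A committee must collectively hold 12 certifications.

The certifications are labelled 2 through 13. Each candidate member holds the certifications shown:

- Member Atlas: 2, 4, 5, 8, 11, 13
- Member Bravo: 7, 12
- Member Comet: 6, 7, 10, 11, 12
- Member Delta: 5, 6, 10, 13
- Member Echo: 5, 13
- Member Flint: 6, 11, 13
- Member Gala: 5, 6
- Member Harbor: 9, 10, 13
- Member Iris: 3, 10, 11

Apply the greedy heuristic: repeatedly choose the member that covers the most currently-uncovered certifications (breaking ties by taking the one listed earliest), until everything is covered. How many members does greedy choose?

4

Greedy: pick Atlas (covers 6 new) → pick Comet (covers 4 new) → pick Harbor (covers 1 new) → pick Iris (covers 1 new). Total picks: 4.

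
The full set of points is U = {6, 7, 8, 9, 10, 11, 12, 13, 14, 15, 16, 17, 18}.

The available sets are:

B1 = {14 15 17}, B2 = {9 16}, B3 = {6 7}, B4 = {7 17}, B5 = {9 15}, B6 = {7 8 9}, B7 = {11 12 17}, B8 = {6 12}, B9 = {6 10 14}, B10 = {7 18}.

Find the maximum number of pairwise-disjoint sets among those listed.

B5, B7, B9, B10 are pairwise disjoint (B5={9,15}; B7={11,12,17}; B9={6,10,14}; B10={7,18}).
Every remaining set overlaps one of these, and no 5 of the listed sets are pairwise disjoint, so 4 is the maximum.

4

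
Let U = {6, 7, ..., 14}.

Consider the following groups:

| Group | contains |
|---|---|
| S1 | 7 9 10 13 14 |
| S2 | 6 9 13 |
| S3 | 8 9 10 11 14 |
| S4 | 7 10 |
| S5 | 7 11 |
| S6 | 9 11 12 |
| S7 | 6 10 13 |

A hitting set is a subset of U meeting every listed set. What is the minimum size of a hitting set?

The 3 points {7, 9, 10} hit every group.
No choice of 2 points meets every group, so 3 is the minimum.

3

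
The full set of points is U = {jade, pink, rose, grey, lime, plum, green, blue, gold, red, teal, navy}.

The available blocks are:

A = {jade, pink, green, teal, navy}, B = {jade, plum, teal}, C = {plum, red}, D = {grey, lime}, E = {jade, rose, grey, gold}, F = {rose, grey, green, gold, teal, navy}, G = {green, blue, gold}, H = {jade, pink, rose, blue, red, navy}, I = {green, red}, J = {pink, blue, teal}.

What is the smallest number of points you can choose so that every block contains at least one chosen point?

Take T = {grey, blue, red, teal}. Each listed block contains at least one of these, so T is a hitting set of size 4.
No choice of 3 points meets every block, so 4 is the minimum.

4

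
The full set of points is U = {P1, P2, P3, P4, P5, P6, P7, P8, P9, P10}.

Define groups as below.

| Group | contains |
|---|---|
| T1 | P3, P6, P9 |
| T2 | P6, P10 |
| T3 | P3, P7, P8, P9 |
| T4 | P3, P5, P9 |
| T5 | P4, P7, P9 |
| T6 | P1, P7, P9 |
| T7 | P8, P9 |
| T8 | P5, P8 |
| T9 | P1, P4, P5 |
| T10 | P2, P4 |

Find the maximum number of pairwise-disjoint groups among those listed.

4

T2, T6, T8, T10 are pairwise disjoint (T2={P6,P10}; T6={P1,P7,P9}; T8={P5,P8}; T10={P2,P4}).
Every remaining group overlaps one of these, and no 5 of the listed groups are pairwise disjoint, so 4 is the maximum.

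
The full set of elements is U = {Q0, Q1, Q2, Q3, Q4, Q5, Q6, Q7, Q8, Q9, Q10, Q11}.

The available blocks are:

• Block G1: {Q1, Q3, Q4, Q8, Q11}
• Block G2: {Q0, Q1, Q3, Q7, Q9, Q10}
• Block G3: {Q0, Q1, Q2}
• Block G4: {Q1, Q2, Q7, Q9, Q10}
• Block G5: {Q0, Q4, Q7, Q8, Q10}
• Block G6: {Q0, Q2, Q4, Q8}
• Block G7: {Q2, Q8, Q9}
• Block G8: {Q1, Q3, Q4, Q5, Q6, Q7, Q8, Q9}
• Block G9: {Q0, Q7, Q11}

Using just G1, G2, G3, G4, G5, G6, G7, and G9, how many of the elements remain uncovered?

Union of G1, G2, G3, G4, G5, G6, G7, G9 = {Q0, Q1, Q2, Q3, Q4, Q7, Q8, Q9, Q10, Q11}.
Not covered: Q5, Q6 — 2 elements.

2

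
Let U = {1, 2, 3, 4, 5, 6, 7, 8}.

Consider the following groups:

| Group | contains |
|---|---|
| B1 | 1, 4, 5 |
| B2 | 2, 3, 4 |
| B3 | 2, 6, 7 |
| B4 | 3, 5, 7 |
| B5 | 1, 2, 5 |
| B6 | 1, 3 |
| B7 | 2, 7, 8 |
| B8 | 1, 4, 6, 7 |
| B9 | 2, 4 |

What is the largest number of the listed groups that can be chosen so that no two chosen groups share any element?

2

B1, B3 are pairwise disjoint (B1={1,4,5}; B3={2,6,7}).
Every remaining group overlaps one of these, and no 3 of the listed groups are pairwise disjoint, so 2 is the maximum.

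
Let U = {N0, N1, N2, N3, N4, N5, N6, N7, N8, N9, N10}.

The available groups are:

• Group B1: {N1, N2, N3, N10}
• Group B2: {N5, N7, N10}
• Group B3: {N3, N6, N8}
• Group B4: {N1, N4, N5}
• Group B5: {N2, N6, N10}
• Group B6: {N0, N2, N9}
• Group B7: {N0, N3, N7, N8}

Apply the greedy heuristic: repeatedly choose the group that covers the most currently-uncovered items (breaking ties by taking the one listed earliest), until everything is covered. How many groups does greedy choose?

Greedy: pick B1 (covers 4 new) → pick B7 (covers 3 new) → pick B4 (covers 2 new) → pick B3 (covers 1 new) → pick B6 (covers 1 new). Total picks: 5.
(The true minimum cover uses only 4 groups, so greedy is not optimal here.)

5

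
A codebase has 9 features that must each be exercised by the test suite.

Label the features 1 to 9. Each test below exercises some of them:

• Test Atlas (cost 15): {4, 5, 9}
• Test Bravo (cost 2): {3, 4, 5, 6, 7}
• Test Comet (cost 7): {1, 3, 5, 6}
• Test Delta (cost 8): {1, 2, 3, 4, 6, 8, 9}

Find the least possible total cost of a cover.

Bravo, Delta together cover every feature (Bravo ∪ Delta = {1, 2, 3, 4, 5, 6, 7, 8, 9}); total cost 2 + 8 = 10.
No covering selection has total cost below 10.

10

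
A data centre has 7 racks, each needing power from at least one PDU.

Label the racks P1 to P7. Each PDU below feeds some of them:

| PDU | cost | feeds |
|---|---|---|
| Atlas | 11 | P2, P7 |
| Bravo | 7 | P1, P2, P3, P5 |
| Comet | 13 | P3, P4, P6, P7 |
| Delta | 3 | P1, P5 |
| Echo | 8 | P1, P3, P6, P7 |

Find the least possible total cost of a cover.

20

Bravo, Comet together cover every rack (Bravo ∪ Comet = {P1, P2, P3, P4, P5, P6, P7}); total cost 7 + 13 = 20.
The greedy pick Delta, Echo, Bravo, Comet costs 31; no covering selection beats 20.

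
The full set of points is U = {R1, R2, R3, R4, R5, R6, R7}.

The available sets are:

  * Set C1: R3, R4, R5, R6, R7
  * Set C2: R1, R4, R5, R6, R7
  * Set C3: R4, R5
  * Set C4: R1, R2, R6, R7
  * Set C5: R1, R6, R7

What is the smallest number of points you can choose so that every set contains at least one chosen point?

Take H = {R1, R4}. Each listed set contains at least one of these, so H is a hitting set of size 2.
The sets C3, C4 are pairwise disjoint, so any hitting set needs a separate point for each — at least 2. Hence 2 is optimal.

2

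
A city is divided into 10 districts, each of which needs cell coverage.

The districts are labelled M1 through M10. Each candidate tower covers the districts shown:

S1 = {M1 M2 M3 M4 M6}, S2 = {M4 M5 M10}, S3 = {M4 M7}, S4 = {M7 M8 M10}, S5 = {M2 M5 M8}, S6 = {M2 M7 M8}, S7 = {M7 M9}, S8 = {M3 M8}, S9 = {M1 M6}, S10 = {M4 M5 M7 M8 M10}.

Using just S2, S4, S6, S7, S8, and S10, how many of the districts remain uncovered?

2

Union of S2, S4, S6, S7, S8, S10 = {M2, M3, M4, M5, M7, M8, M9, M10}.
Not covered: M1, M6 — 2 districts.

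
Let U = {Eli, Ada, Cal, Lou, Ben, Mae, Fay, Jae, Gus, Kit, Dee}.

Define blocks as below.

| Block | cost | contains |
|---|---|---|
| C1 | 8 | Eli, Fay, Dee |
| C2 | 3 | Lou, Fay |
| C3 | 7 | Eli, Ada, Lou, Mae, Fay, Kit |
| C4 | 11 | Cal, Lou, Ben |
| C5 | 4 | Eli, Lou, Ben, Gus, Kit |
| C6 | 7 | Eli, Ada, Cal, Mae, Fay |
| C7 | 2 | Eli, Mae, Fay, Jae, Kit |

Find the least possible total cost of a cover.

21

C1, C5, C6, C7 together cover every point (C1 ∪ C5 ∪ C6 ∪ C7 = {Eli, Ada, Cal, Lou, Ben, Mae, Fay, Jae, Gus, Kit, Dee}); total cost 8 + 4 + 7 + 2 = 21.
No covering selection has total cost below 21.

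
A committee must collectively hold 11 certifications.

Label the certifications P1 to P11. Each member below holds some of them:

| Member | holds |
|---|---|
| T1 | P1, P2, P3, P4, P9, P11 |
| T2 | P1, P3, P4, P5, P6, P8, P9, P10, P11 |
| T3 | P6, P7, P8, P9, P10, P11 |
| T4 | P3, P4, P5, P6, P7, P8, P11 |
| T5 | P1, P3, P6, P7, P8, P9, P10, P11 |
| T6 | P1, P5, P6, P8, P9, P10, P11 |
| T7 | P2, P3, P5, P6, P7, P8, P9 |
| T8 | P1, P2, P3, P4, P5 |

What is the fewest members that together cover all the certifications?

Take {T5, T8}. Their union is {P1, P2, P3, P4, P5, P6, P7, P8, P9, P10, P11}, which is all 11 certifications.
No single member has all 11 certifications (the largest, T2, has 9), so 2 is optimal.

2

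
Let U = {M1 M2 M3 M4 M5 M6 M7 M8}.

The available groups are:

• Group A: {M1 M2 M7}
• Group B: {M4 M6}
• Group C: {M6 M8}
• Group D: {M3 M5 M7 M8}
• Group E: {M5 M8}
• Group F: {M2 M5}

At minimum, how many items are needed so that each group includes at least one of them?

H = {M2, M6, M8} meets every group (each contains at least one member of H), and |H| = 3.
The groups A, B, E are pairwise disjoint, so any hitting set needs a separate item for each — at least 3. Hence 3 is optimal.

3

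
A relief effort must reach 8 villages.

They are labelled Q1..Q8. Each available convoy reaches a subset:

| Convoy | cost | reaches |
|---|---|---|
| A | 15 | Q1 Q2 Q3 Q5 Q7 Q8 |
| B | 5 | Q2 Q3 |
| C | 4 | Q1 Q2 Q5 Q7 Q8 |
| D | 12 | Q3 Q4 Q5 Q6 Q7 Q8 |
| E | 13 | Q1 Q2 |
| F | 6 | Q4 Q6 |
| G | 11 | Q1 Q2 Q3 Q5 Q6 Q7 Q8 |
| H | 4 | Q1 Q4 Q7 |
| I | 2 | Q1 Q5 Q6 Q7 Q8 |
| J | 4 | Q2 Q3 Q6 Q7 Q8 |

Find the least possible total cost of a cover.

10

H, I, J together cover every village (H ∪ I ∪ J = {Q1, Q2, Q3, Q4, Q5, Q6, Q7, Q8}); total cost 4 + 2 + 4 = 10.
No covering selection has total cost below 10.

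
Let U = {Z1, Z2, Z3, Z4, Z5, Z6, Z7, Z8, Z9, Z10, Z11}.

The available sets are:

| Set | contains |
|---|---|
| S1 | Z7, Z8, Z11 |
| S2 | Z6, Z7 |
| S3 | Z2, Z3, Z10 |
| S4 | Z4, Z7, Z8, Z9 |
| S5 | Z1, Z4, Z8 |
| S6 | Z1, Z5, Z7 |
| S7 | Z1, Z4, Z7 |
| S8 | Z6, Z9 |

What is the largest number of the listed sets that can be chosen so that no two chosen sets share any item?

S3, S5, S8 are pairwise disjoint (S3={Z2,Z3,Z10}; S5={Z1,Z4,Z8}; S8={Z6,Z9}).
Every remaining set overlaps one of these, and no 4 of the listed sets are pairwise disjoint, so 3 is the maximum.

3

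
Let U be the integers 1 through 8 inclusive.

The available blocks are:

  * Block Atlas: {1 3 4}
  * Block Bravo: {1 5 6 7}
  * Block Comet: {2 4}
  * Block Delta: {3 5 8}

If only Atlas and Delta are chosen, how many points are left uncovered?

3

Union of Atlas, Delta = {1, 3, 4, 5, 8}.
Not covered: 2, 6, 7 — 3 points.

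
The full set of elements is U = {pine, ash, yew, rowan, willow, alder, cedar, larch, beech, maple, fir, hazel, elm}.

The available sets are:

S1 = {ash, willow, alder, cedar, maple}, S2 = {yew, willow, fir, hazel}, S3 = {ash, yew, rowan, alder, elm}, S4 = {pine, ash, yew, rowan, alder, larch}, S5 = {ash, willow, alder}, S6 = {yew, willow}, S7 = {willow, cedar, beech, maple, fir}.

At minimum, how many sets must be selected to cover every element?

Take {S2, S3, S4, S7}. Their union is {pine, ash, yew, rowan, willow, alder, cedar, larch, beech, maple, fir, hazel, elm}, which is all 13 elements.
No 3 of the 7 sets cover everything (all 35 combinations miss at least one element), so 4 is optimal.

4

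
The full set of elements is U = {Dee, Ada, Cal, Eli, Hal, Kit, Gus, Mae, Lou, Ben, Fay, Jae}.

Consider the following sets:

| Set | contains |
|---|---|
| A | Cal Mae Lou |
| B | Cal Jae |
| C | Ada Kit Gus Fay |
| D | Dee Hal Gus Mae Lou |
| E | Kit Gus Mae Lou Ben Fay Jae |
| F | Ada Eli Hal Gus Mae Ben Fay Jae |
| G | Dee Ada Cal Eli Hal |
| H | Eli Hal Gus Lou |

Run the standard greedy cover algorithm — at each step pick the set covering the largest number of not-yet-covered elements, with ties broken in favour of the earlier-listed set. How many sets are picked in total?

Greedy: pick F (covers 8 new) → pick A (covers 2 new) → pick C (covers 1 new) → pick D (covers 1 new). Total picks: 4.
(The true minimum cover uses only 2 sets, so greedy is not optimal here.)

4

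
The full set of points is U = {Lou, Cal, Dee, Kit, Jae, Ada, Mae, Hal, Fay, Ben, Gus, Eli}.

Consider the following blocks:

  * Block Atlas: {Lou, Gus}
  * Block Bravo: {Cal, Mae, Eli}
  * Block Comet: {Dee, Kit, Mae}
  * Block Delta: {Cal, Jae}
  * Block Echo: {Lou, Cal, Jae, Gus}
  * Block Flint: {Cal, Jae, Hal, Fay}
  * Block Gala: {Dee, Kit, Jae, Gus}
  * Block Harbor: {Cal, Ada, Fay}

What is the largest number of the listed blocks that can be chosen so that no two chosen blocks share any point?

3

Atlas, Comet, Delta are pairwise disjoint (Atlas={Lou,Gus}; Comet={Dee,Kit,Mae}; Delta={Cal,Jae}).
Every remaining block overlaps one of these, and no 4 of the listed blocks are pairwise disjoint, so 3 is the maximum.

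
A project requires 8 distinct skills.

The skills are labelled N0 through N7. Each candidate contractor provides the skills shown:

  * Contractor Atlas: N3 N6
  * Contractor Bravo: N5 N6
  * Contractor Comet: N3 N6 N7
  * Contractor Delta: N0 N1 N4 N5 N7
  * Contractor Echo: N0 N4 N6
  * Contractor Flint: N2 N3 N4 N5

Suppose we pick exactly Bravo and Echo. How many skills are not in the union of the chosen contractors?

4

Union of Bravo, Echo = {N0, N4, N5, N6}.
Not covered: N1, N2, N3, N7 — 4 skills.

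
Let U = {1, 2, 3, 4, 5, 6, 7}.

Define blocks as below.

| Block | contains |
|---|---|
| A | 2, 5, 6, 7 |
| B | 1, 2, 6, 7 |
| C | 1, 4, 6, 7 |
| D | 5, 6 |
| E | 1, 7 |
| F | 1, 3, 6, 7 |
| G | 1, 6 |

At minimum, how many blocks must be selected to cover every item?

3

Take {A, C, F}. Their union is {1, 2, 3, 4, 5, 6, 7}, which is all 7 items.
Only F contains 3, so F is forced; the remaining 3 items need at least 2 more blocks (each remaining block adds at most 2) — so at least 3 blocks are needed, and 3 is optimal.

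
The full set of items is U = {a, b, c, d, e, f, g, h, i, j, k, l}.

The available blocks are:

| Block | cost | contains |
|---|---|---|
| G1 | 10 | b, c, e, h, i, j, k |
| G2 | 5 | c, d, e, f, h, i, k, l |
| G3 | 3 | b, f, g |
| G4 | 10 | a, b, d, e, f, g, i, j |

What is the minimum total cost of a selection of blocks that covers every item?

G2, G4 together cover every item (G2 ∪ G4 = {a, b, c, d, e, f, g, h, i, j, k, l}); total cost 5 + 10 = 15.
The greedy pick G2, G3, G4 costs 18; no covering selection beats 15.

15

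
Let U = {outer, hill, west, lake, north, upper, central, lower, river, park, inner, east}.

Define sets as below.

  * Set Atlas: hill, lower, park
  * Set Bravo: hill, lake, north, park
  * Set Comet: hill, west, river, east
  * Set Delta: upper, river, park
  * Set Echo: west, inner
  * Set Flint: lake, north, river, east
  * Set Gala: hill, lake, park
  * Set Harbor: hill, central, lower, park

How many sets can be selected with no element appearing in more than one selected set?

Atlas, Echo, Flint are pairwise disjoint (Atlas={hill,lower,park}; Echo={west,inner}; Flint={lake,north,river,east}).
Every remaining set overlaps one of these, and no 4 of the listed sets are pairwise disjoint, so 3 is the maximum.

3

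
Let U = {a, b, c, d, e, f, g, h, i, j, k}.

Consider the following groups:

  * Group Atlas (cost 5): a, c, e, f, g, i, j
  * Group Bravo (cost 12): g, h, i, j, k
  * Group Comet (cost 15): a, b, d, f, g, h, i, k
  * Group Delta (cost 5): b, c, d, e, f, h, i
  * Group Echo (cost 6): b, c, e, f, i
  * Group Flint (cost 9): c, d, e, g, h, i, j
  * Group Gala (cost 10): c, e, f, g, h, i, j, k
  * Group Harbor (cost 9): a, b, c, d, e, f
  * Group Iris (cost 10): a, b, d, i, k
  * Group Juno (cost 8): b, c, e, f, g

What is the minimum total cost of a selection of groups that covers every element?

Gala, Harbor together cover every element (Gala ∪ Harbor = {a, b, c, d, e, f, g, h, i, j, k}); total cost 10 + 9 = 19.
The greedy pick Atlas, Delta, Gala costs 20; no covering selection beats 19.

19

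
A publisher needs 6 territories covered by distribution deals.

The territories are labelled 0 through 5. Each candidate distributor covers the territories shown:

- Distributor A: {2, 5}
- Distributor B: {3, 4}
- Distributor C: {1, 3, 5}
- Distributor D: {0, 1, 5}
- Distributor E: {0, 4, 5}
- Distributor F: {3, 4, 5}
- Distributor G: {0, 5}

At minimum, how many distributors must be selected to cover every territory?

3

A and D and F together: A ∪ D ∪ F = {0, 1, 2, 3, 4, 5} — every territory is covered.
Only A contains 2, so A is forced; the remaining 4 territories need at least 2 more distributors (each remaining distributor adds at most 2) — so at least 3 distributors are needed, and 3 is optimal.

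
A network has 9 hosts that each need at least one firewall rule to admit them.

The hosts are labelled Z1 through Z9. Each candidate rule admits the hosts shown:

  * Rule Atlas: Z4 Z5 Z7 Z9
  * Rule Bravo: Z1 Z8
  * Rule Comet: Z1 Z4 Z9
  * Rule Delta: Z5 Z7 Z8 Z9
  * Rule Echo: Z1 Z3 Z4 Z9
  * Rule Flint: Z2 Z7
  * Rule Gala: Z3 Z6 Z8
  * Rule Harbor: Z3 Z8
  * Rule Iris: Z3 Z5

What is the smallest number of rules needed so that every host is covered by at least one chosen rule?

4

Comet and Delta and Flint and Gala together: Comet ∪ Delta ∪ Flint ∪ Gala = {Z1, Z2, Z3, Z4, Z5, Z6, Z7, Z8, Z9} — every host is covered.
No 3 of the 9 rules cover everything (all 84 combinations miss at least one host), so 4 is optimal.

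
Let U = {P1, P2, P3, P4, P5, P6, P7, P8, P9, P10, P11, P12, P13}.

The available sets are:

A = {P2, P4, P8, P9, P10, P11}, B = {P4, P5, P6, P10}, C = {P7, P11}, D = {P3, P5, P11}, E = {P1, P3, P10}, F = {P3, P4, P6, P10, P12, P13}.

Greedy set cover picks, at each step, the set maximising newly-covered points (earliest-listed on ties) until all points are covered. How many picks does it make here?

5

Greedy: pick A (covers 6 new) → pick F (covers 4 new) → pick B (covers 1 new) → pick C (covers 1 new) → pick E (covers 1 new). Total picks: 5.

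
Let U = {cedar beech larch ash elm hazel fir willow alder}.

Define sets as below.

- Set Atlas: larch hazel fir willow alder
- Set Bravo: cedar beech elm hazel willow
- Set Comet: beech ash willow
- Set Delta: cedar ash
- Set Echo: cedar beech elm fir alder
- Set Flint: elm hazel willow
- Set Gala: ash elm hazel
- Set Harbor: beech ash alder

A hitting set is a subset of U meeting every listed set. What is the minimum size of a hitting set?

Take H = {cedar, beech, hazel}. Each listed set contains at least one of these, so H is a hitting set of size 3.
No choice of 2 points meets every set, so 3 is the minimum.

3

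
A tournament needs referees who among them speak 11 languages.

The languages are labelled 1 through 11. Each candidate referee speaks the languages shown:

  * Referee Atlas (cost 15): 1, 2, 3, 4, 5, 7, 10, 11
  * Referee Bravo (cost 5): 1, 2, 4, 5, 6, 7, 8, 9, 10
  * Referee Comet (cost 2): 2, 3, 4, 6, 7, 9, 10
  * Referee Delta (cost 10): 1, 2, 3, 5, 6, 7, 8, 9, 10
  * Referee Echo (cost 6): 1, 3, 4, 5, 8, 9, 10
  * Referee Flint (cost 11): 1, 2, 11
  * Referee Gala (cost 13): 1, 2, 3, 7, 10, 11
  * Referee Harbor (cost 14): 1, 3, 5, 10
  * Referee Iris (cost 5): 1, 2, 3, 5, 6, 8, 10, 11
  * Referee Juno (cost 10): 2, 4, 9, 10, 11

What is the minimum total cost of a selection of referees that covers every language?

7

Comet, Iris together cover every language (Comet ∪ Iris = {1, 2, 3, 4, 5, 6, 7, 8, 9, 10, 11}); total cost 2 + 5 = 7.
No covering selection has total cost below 7.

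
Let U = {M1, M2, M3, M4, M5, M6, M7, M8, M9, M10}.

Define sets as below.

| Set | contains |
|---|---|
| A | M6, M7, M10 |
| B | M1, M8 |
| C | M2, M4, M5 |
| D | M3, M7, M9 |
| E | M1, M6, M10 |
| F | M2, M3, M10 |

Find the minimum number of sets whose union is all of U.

B and C and D and E together: B ∪ C ∪ D ∪ E = {M1, M2, M3, M4, M5, M6, M7, M8, M9, M10} — every element is covered.
Each set has at most 3 elements, and 3·3 = 9 < 10 — so at least 4 sets are needed, and 4 is optimal.

4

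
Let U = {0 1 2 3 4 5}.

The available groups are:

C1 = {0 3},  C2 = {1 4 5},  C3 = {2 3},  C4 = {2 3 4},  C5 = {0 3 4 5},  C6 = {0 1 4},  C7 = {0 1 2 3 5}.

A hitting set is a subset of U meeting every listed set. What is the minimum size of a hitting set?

2

The 2 items {3, 4} hit every group.
The groups C3, C6 are pairwise disjoint, so any hitting set needs a separate item for each — at least 2. Hence 2 is optimal.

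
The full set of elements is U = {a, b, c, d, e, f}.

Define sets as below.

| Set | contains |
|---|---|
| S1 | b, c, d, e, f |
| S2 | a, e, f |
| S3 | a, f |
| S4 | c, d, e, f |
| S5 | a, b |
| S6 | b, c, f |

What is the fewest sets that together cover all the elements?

2

Take {S4, S5}. Their union is {a, b, c, d, e, f}, which is all 6 elements.
No single set has all 6 elements (the largest, S1, has 5), so 2 is optimal.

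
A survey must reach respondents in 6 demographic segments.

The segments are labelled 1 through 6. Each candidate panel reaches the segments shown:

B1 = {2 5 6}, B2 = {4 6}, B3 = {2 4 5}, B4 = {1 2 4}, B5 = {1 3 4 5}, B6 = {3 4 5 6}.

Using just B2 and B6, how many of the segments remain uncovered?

2

Union of B2, B6 = {3, 4, 5, 6}.
Not covered: 1, 2 — 2 segments.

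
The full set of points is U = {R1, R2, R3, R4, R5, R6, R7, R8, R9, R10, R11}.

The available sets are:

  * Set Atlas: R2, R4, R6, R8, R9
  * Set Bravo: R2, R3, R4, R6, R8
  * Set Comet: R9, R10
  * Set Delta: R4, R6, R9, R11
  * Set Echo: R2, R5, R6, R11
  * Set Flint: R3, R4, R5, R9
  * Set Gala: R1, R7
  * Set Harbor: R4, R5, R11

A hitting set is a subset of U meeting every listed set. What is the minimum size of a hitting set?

H = {R1, R2, R5, R9} meets every set (each contains at least one member of H), and |H| = 4.
No choice of 3 points meets every set, so 4 is the minimum.

4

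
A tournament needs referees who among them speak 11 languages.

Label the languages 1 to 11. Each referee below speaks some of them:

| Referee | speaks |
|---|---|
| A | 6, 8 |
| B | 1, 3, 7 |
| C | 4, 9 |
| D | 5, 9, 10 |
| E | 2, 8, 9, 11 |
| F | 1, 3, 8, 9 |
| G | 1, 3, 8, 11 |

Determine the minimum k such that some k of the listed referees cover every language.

5

A and B and C and D and E together: A ∪ B ∪ C ∪ D ∪ E = {1, 2, 3, 4, 5, 6, 7, 8, 9, 10, 11} — every language is covered.
No 4 of the 7 referees cover everything (all 35 combinations miss at least one language), so 5 is optimal.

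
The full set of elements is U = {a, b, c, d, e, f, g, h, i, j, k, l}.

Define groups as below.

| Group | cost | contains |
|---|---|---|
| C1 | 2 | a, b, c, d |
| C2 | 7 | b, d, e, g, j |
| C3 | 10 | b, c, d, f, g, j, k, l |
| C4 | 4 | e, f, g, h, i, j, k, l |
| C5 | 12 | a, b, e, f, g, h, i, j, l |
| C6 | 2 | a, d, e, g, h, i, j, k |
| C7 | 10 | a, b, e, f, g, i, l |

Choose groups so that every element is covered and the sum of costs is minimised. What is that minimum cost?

C1, C4 together cover every element (C1 ∪ C4 = {a, b, c, d, e, f, g, h, i, j, k, l}); total cost 2 + 4 = 6.
The greedy pick C6, C1, C4 costs 8; no covering selection beats 6.

6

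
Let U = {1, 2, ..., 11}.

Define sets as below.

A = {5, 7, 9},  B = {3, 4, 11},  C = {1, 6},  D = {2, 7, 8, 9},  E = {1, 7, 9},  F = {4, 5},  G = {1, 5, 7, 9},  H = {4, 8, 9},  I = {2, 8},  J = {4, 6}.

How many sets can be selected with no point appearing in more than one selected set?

A, B, C, I are pairwise disjoint (A={5,7,9}; B={3,4,11}; C={1,6}; I={2,8}).
Every remaining set overlaps one of these, and no 5 of the listed sets are pairwise disjoint, so 4 is the maximum.

4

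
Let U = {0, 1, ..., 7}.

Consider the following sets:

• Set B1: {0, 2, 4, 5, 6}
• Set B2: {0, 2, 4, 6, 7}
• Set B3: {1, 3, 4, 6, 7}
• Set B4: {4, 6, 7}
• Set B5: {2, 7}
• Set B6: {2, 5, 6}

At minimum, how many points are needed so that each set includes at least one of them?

H = {2, 7} meets every set (each contains at least one member of H), and |H| = 2.
No single point lies in every set, so at least 2 are needed and 2 is optimal.

2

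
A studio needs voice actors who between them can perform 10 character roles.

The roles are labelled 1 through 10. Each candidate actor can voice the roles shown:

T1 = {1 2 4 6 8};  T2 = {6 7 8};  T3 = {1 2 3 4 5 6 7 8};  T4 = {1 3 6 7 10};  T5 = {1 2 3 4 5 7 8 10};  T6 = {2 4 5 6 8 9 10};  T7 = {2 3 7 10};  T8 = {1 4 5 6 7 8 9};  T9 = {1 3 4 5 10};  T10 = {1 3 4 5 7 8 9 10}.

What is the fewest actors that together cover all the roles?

2

T1 and T10 together: T1 ∪ T10 = {1, 2, 3, 4, 5, 6, 7, 8, 9, 10} — every role is covered.
No single actor has all 10 roles (the largest, T3, has 8), so 2 is optimal.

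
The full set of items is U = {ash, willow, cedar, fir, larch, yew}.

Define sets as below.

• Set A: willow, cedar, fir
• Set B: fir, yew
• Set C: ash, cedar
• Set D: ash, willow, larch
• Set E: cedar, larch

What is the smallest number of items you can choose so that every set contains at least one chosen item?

3

Take H = {willow, cedar, yew}. Each listed set contains at least one of these, so H is a hitting set of size 3.
No choice of 2 items meets every set, so 3 is the minimum.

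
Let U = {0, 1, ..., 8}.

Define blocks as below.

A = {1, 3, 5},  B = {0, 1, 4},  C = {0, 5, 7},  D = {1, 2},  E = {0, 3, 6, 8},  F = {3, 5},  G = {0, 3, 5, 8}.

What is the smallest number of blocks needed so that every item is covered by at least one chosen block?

Take {B, C, D, E}. Their union is {0, 1, 2, 3, 4, 5, 6, 7, 8}, which is all 9 items.
Only E contains 6, so E is forced; the remaining 5 items need at least 3 more blocks (each remaining block adds at most 2) — so at least 4 blocks are needed, and 4 is optimal.

4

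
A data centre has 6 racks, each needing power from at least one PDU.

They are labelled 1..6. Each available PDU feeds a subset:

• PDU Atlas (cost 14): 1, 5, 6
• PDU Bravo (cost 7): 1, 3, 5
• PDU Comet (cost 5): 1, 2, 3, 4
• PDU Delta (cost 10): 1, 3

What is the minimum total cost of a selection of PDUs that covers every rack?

19

Atlas, Comet together cover every rack (Atlas ∪ Comet = {1, 2, 3, 4, 5, 6}); total cost 14 + 5 = 19.
No covering selection has total cost below 19.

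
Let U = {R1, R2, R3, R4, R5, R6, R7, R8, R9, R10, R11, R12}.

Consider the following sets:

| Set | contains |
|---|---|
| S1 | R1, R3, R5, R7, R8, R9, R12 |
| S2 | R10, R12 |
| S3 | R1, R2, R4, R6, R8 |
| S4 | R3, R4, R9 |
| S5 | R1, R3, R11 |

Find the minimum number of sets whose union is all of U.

S1 and S2 and S3 and S5 together: S1 ∪ S2 ∪ S3 ∪ S5 = {R1, R2, R3, R4, R5, R6, R7, R8, R9, R10, R11, R12} — every item is covered.
No 3 of the 5 sets cover everything (all 10 combinations miss at least one item), so 4 is optimal.

4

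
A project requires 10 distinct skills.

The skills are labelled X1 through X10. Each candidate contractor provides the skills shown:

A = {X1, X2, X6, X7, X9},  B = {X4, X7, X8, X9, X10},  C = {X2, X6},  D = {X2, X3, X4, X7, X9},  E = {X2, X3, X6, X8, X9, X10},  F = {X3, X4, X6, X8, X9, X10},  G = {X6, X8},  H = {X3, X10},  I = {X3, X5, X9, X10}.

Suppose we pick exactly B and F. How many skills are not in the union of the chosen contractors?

3

Union of B, F = {X3, X4, X6, X7, X8, X9, X10}.
Not covered: X1, X2, X5 — 3 skills.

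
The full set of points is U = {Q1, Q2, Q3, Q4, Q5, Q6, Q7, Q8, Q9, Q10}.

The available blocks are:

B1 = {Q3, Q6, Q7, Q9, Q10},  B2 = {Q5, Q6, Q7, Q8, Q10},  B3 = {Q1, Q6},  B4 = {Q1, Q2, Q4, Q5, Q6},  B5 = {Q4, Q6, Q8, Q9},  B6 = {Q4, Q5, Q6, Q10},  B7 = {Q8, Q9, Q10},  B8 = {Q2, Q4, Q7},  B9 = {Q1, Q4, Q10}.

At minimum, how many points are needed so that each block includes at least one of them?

The 3 points {Q2, Q6, Q10} hit every block.
The blocks B3, B7, B8 are pairwise disjoint, so any hitting set needs a separate point for each — at least 3. Hence 3 is optimal.

3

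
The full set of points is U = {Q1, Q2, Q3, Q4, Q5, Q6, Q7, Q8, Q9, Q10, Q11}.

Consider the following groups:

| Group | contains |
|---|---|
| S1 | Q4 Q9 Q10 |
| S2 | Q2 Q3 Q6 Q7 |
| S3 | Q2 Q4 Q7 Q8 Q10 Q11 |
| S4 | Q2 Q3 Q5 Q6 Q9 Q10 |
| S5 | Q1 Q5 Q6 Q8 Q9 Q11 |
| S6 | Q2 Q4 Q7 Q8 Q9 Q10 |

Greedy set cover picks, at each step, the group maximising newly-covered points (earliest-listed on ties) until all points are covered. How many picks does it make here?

3

Greedy: pick S3 (covers 6 new) → pick S4 (covers 4 new) → pick S5 (covers 1 new). Total picks: 3.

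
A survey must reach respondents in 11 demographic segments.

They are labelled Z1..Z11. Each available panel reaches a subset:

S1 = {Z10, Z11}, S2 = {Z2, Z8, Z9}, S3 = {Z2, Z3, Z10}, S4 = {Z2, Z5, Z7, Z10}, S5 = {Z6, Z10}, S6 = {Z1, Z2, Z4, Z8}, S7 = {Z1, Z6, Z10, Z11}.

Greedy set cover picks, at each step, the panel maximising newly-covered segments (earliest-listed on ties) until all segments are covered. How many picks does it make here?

5

Greedy: pick S4 (covers 4 new) → pick S6 (covers 3 new) → pick S7 (covers 2 new) → pick S2 (covers 1 new) → pick S3 (covers 1 new). Total picks: 5.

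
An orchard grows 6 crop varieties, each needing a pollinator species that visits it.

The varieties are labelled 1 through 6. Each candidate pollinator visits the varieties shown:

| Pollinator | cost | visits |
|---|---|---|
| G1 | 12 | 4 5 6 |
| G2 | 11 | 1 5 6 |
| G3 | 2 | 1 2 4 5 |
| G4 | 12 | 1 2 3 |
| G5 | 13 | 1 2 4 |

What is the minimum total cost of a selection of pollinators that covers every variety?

24

G1, G4 together cover every variety (G1 ∪ G4 = {1, 2, 3, 4, 5, 6}); total cost 12 + 12 = 24.
The greedy pick G3, G2, G4 costs 25; no covering selection beats 24.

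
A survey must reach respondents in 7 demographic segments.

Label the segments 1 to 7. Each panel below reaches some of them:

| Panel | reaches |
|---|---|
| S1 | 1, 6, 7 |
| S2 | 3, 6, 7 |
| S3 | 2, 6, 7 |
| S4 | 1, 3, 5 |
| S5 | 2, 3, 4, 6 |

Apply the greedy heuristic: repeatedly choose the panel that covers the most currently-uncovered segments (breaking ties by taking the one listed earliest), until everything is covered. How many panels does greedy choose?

3

Greedy: pick S5 (covers 4 new) → pick S1 (covers 2 new) → pick S4 (covers 1 new). Total picks: 3.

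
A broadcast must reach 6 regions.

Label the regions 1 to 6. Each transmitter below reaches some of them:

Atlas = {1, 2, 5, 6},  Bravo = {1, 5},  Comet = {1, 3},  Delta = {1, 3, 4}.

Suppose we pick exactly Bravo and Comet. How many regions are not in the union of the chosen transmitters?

3

Union of Bravo, Comet = {1, 3, 5}.
Not covered: 2, 4, 6 — 3 regions.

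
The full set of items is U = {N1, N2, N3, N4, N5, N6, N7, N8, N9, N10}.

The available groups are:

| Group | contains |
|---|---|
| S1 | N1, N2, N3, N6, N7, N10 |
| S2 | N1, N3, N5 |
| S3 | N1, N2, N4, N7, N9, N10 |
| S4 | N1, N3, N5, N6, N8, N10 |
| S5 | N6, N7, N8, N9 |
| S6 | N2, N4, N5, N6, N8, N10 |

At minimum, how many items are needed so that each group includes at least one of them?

2

Take H = {N5, N7}. Each listed group contains at least one of these, so H is a hitting set of size 2.
The groups S2, S5 are pairwise disjoint, so any hitting set needs a separate item for each — at least 2. Hence 2 is optimal.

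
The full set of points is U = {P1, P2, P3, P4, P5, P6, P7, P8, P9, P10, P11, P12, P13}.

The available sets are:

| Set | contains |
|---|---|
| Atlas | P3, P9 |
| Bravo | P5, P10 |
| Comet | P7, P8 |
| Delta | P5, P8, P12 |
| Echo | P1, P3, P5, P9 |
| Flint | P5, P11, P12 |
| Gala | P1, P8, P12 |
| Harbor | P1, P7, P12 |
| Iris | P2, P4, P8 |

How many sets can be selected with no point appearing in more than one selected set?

Atlas, Bravo, Harbor, Iris are pairwise disjoint (Atlas={P3,P9}; Bravo={P5,P10}; Harbor={P1,P7,P12}; Iris={P2,P4,P8}).
Every remaining set overlaps one of these, and no 5 of the listed sets are pairwise disjoint, so 4 is the maximum.

4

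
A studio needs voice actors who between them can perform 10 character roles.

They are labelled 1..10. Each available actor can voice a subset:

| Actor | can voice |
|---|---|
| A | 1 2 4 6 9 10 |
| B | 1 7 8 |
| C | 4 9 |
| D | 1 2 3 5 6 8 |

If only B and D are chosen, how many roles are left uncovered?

3

Union of B, D = {1, 2, 3, 5, 6, 7, 8}.
Not covered: 4, 9, 10 — 3 roles.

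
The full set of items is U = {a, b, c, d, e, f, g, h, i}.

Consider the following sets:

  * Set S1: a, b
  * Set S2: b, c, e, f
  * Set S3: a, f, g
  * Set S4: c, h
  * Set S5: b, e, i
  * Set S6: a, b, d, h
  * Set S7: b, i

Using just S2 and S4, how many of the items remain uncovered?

Union of S2, S4 = {b, c, e, f, h}.
Not covered: a, d, g, i — 4 items.

4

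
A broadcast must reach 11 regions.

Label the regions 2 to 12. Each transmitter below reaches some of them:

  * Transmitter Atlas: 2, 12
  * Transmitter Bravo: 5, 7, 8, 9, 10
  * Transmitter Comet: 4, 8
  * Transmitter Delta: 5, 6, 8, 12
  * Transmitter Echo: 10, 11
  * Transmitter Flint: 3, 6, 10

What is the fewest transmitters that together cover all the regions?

Atlas and Bravo and Comet and Echo and Flint together: Atlas ∪ Bravo ∪ Comet ∪ Echo ∪ Flint = {2, 3, 4, 5, 6, 7, 8, 9, 10, 11, 12} — every region is covered.
No 4 of the 6 transmitters cover everything (all 15 combinations miss at least one region), so 5 is optimal.

5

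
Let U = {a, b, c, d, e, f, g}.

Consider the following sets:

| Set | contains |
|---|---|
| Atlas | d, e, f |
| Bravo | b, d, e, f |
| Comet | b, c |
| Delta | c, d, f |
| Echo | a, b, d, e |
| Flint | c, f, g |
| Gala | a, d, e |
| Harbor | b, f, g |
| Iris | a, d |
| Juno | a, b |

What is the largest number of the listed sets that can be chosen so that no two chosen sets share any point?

Harbor, Iris are pairwise disjoint (Harbor={b,f,g}; Iris={a,d}).
Every remaining set overlaps one of these, and no 3 of the listed sets are pairwise disjoint, so 2 is the maximum.

2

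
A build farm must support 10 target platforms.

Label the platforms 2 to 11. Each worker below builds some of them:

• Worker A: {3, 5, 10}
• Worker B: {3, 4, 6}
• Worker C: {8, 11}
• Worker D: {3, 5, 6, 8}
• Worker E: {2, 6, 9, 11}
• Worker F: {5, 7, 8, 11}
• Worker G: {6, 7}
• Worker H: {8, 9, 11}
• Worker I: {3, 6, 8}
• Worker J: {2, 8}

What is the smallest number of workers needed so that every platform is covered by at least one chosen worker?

4

A and B and E and F together: A ∪ B ∪ E ∪ F = {2, 3, 4, 5, 6, 7, 8, 9, 10, 11} — every platform is covered.
No 3 of the 10 workers cover everything (all 120 combinations miss at least one platform), so 4 is optimal.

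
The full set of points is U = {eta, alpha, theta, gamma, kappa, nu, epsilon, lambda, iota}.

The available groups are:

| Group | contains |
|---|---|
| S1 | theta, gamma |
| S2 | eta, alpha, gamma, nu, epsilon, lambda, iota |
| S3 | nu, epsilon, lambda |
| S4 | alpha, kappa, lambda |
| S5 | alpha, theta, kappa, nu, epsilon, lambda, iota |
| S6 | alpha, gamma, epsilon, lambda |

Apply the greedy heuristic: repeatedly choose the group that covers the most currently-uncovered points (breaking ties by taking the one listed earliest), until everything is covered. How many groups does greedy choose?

2

Greedy: pick S2 (covers 7 new) → pick S5 (covers 2 new). Total picks: 2.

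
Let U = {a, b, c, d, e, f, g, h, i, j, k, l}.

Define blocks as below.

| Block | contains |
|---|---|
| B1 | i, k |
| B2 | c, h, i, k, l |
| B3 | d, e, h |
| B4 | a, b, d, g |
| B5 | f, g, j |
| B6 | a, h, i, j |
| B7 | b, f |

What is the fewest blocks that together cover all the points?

B2, B3, B4, and B5 cover everything between them: the union {a, b, c, d, e, f, g, h, i, j, k, l} is all of U.
Only B3 contains e, so B3 is forced; the remaining 9 points need at least 3 more blocks (each remaining block adds at most 4) — so at least 4 blocks are needed, and 4 is optimal.

4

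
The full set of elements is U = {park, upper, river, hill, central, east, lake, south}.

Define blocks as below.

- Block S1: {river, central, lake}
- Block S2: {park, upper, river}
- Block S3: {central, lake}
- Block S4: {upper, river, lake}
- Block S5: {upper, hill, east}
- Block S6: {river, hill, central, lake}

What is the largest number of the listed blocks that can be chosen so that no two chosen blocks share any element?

2

S1, S5 are pairwise disjoint (S1={river,central,lake}; S5={upper,hill,east}).
Every remaining block overlaps one of these, and no 3 of the listed blocks are pairwise disjoint, so 2 is the maximum.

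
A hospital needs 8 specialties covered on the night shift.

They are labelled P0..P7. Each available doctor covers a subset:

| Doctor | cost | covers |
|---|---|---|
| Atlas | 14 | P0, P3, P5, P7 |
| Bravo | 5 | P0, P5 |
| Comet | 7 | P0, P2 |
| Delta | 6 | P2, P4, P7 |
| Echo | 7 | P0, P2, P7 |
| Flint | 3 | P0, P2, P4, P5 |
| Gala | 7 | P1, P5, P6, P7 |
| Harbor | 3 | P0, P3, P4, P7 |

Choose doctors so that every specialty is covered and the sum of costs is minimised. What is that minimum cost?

Flint, Gala, Harbor together cover every specialty (Flint ∪ Gala ∪ Harbor = {P0, P1, P2, P3, P4, P5, P6, P7}); total cost 3 + 7 + 3 = 13.
No covering selection has total cost below 13.

13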